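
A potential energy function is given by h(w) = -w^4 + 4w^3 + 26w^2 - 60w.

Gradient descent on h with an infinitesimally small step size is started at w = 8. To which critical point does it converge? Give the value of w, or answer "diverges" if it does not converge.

h'(w) = -4(w - 5)(w - 1)(w + 3), so h'(8) = -924.
Gradient descent moves in the -h' direction, i.e. w is increasing.
There is no critical point above w=8, and h' keeps the same sign, so the iterate runs off to +∞.

diverges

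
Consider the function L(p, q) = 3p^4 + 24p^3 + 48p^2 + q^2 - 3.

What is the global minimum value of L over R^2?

L(p,q) separates as A(p) + B(q) − 3, so its minimum is min A + min B − 3.
A'(p) = 12p(p + 2)(p + 4) vanishes at p ∈ {-4, -2, 0}; B'(q) = 2q vanishes at q ∈ {0}.
Local minima of A (where A''>0): A(-4)=0, A(0)=0. Local minima of B: B(0)=0.
So the global minimum of L is A(-4) + B(0) − 3 = 0 + 0 − 3 = -3, attained at (-4, 0).

-3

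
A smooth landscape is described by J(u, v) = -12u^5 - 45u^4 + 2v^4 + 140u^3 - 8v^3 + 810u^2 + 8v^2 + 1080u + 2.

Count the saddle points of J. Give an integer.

J separates as a function of u plus a function of v, so ∇J=0 decouples.
∂J/∂u = -60(u - 3)(u + 1)(u + 2)(u + 3) = 0 at u ∈ {-3, -2, -1, 3}; ∂J/∂v = 8v(v - 2)(v - 1) = 0 at v ∈ {0, 1, 2}.
The Hessian is diagonal: diag(J_uu, J_vv). Second derivatives: J_uu(-3)=720, J_uu(-2)=-300, J_uu(-1)=480, J_uu(3)=-7200; J_vv(0)=16, J_vv(1)=-8, J_vv(2)=16.
Saddle points occur where the two diagonal entries have opposite signs: (-3, 1), (-2, 0), (-2, 2), (-1, 1), (3, 0), (3, 2). Count: 6.

6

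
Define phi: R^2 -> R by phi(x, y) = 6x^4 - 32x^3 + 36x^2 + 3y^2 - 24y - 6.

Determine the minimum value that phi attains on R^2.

-108

phi(x,y) separates as P(x) + Q(y) − 6, so its minimum is min P + min Q − 6.
P'(x) = 24x(x - 3)(x - 1) vanishes at x ∈ {0, 1, 3}; Q'(y) = 6y - 24 vanishes at y ∈ {4}.
Local minima of P (where P''>0): P(0)=0, P(3)=-54. Local minima of Q: Q(4)=-48.
So the global minimum of phi is P(3) + Q(4) − 6 = -54 − 48 − 6 = -108, attained at (3, 4).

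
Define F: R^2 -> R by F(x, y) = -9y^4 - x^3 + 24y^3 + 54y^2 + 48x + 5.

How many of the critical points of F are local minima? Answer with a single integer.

1

F separates as a function of x plus a function of y, so ∇F=0 decouples.
∂F/∂x = -3(x - 4)(x + 4) = 0 at x ∈ {-4, 4}; ∂F/∂y = -36y(y - 3)(y + 1) = 0 at y ∈ {-1, 0, 3}.
The Hessian is diagonal: diag(F_xx, F_yy). Second derivatives: F_xx(-4)=24, F_xx(4)=-24; F_yy(-1)=-144, F_yy(0)=108, F_yy(3)=-432.
Local minima occur where both diagonal entries positive: (-4, 0). Count: 1.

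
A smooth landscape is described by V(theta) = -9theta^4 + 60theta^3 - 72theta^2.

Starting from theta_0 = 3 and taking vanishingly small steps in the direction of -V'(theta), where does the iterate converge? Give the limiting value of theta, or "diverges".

1

V'(theta) = -36theta(theta - 4)(theta - 1), so V'(3) = 216.
Gradient descent moves in the -V' direction, i.e. theta is decreasing.
The nearest critical point in that direction is theta = 1, where V'' = 108 > 0 (a local minimum). The iterate converges there.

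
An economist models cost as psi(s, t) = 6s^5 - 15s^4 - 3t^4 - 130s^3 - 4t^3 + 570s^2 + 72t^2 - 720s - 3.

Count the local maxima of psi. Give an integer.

psi separates as a function of s plus a function of t, so ∇psi=0 decouples.
∂psi/∂s = 30(s - 3)(s - 2)(s - 1)(s + 4) = 0 at s ∈ {-4, 1, 2, 3}; ∂psi/∂t = -12t(t - 3)(t + 4) = 0 at t ∈ {-4, 0, 3}.
The Hessian is diagonal: diag(psi_ss, psi_tt). Second derivatives: psi_ss(-4)=-6300, psi_ss(1)=300, psi_ss(2)=-180, psi_ss(3)=420; psi_tt(-4)=-336, psi_tt(0)=144, psi_tt(3)=-252.
Local maxima occur where both diagonal entries negative: (-4, -4), (-4, 3), (2, -4), (2, 3). Count: 4.

4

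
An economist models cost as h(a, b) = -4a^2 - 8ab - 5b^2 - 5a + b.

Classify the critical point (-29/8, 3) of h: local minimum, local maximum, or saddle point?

The Hessian of h is constant: H = [[-8, -8], [-8, -10]].
det(H) = (-8)·(-10) − (-8)² = 16.
det(H) > 0 and tr(H) = -18 < 0, so H is negative definite and the point is a local maximum.

local maximum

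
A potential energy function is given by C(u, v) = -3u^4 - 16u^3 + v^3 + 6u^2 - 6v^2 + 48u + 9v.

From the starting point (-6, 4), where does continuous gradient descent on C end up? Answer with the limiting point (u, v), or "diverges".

diverges

C is separable, so gradient descent decouples: u follows -∂C/∂u, v follows -∂C/∂v.
∂C/∂u = -12(u - 1)(u + 1)(u + 4); at u=-6 this is 840, so u decreases.
∂C/∂v = 3(v - 3)(v - 1); at v=4 this is 9, so v decreases.
The u-coordinate has no critical point in that direction and runs off to infinity.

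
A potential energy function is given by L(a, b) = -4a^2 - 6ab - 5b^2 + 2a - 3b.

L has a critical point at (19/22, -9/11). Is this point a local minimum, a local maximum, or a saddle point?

local maximum

The Hessian of L is constant: H = [[-8, -6], [-6, -10]].
det(H) = (-8)·(-10) − (-6)² = 44.
det(H) > 0 and tr(H) = -18 < 0, so H is negative definite and the point is a local maximum.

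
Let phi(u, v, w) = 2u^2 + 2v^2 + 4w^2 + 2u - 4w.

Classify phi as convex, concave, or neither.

phi is quadratic, so its Hessian is the constant matrix H = [[4, 0, 0], [0, 4, 0], [0, 0, 8]].
Leading principal minors: 4, 16, 128.
All positive ⇒ H ≻ 0 ⇒ convex.

convex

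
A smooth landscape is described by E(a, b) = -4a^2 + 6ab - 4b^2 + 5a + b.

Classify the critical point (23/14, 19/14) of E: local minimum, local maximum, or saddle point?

The Hessian of E is constant: H = [[-8, 6], [6, -8]].
det(H) = (-8)·(-8) − 6² = 28.
det(H) > 0 and tr(H) = -16 < 0, so H is negative definite and the point is a local maximum.

local maximum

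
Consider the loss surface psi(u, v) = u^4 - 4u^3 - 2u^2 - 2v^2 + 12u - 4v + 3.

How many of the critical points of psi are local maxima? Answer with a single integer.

1

psi separates as a function of u plus a function of v, so ∇psi=0 decouples.
∂psi/∂u = 4(u - 3)(u - 1)(u + 1) = 0 at u ∈ {-1, 1, 3}; ∂psi/∂v = -4(v + 1) = 0 at v ∈ {-1}.
The Hessian is diagonal: diag(psi_uu, psi_vv). Second derivatives: psi_uu(-1)=32, psi_uu(1)=-16, psi_uu(3)=32; psi_vv(-1)=-4.
Local maxima occur where both diagonal entries negative: (1, -1). Count: 1.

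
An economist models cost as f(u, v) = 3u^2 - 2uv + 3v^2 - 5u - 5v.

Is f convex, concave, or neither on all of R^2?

convex

f is quadratic, so its Hessian is the constant matrix H = [[6, -2], [-2, 6]].
det(H) = 32, tr(H) = 12.
det(H) > 0 and tr(H) > 0, so H is positive definite everywhere: convex.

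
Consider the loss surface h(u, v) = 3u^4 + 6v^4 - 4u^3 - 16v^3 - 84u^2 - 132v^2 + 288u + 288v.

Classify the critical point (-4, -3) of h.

local minimum

The mixed partial ∂²h/∂u∂v is 0, so the Hessian at any point is diag(h_uu, h_vv) = diag(12(3u^2 - 2u - 14), 24(3v^2 - 4v - 11)).
At (-4, -3): H = diag(504, 672).
Both eigenvalues are positive, so H is positive definite: a local minimum.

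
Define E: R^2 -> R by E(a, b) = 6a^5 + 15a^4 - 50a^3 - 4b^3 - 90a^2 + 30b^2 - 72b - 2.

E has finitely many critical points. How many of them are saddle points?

4

E separates as a function of a plus a function of b, so ∇E=0 decouples.
∂E/∂a = 30a(a - 2)(a + 1)(a + 3) = 0 at a ∈ {-3, -1, 0, 2}; ∂E/∂b = -12(b - 3)(b - 2) = 0 at b ∈ {2, 3}.
The Hessian is diagonal: diag(E_aa, E_bb). Second derivatives: E_aa(-3)=-900, E_aa(-1)=180, E_aa(0)=-180, E_aa(2)=900; E_bb(2)=12, E_bb(3)=-12.
Saddle points occur where the two diagonal entries have opposite signs: (-3, 2), (-1, 3), (0, 2), (2, 3). Count: 4.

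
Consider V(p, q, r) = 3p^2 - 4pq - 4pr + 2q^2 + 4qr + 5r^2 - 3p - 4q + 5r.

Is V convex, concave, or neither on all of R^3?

convex

V is quadratic, so its Hessian is the constant matrix H = [[6, -4, -4], [-4, 4, 4], [-4, 4, 10]].
Leading principal minors: 6, 8, 48.
All positive ⇒ H ≻ 0 ⇒ convex.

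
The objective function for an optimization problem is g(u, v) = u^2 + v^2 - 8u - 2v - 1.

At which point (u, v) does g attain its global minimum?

(4, 1)

g(u,v) separates as P(u) + Q(v) − 1, so its minimum is min P + min Q − 1.
P'(u) = 2u - 8 vanishes at u ∈ {4}; Q'(v) = 2v - 2 vanishes at v ∈ {1}.
Local minima of P (where P''>0): P(4)=-16. Local minima of Q: Q(1)=-1.
So the global minimum of g is P(4) + Q(1) − 1 = -16 − 1 − 1 = -18, attained at (4, 1).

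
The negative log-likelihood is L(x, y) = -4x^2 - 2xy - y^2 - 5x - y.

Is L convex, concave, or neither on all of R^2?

concave

L is quadratic, so its Hessian is the constant matrix H = [[-8, -2], [-2, -2]].
det(H) = 12, tr(H) = -10.
det(H) > 0 and tr(H) < 0, so H is negative definite everywhere: concave.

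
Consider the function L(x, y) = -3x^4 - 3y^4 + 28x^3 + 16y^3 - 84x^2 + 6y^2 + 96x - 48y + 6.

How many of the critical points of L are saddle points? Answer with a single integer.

4

L separates as a function of x plus a function of y, so ∇L=0 decouples.
∂L/∂x = -12(x - 4)(x - 2)(x - 1) = 0 at x ∈ {1, 2, 4}; ∂L/∂y = -12(y - 4)(y - 1)(y + 1) = 0 at y ∈ {-1, 1, 4}.
The Hessian is diagonal: diag(L_xx, L_yy). Second derivatives: L_xx(1)=-36, L_xx(2)=24, L_xx(4)=-72; L_yy(-1)=-120, L_yy(1)=72, L_yy(4)=-180.
Saddle points occur where the two diagonal entries have opposite signs: (1, 1), (2, -1), (2, 4), (4, 1). Count: 4.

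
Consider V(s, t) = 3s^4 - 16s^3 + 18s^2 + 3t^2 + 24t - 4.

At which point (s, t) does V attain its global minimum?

(3, -4)

V(s,t) separates as P(s) + Q(t) − 4, so its minimum is min P + min Q − 4.
P'(s) = 12s(s - 3)(s - 1) vanishes at s ∈ {0, 1, 3}; Q'(t) = 6(t + 4) vanishes at t ∈ {-4}.
Local minima of P (where P''>0): P(0)=0, P(3)=-27. Local minima of Q: Q(-4)=-48.
So the global minimum of V is P(3) + Q(-4) − 4 = -27 − 48 − 4 = -79, attained at (3, -4).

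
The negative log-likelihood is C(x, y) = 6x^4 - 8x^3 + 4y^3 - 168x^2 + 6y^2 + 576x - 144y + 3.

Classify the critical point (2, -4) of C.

local maximum

The mixed partial ∂²C/∂x∂y is 0, so the Hessian at any point is diag(C_xx, C_yy) = diag(24(3x^2 - 2x - 14), 12(2y + 1)).
At (2, -4): H = diag(-144, -84).
Both eigenvalues are negative, so H is negative definite: a local maximum.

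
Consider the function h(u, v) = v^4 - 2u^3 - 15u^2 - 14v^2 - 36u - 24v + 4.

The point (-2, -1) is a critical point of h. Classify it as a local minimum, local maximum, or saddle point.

The mixed partial ∂²h/∂u∂v is 0, so the Hessian at any point is diag(h_uu, h_vv) = diag(-6(2u + 5), 4(3v^2 - 7)).
At (-2, -1): H = diag(-6, -16).
Both eigenvalues are negative, so H is negative definite: a local maximum.

local maximum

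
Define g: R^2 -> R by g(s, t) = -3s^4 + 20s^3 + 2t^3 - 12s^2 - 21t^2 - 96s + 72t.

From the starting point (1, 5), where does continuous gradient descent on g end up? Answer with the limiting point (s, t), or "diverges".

(2, 4)

g is separable, so gradient descent decouples: s follows -∂g/∂s, t follows -∂g/∂t.
∂g/∂s = -12(s - 4)(s - 2)(s + 1); at s=1 this is -72, so s increases.
∂g/∂t = 6(t - 4)(t - 3); at t=5 this is 12, so t decreases.
s converges to its nearest critical value 2 (a local min of the s-part); t converges to 4. The iterate converges to (2, 4).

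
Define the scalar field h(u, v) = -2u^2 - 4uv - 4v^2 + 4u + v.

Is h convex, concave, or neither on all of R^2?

concave

h is quadratic, so its Hessian is the constant matrix H = [[-4, -4], [-4, -8]].
det(H) = 16, tr(H) = -12.
det(H) > 0 and tr(H) < 0, so H is negative definite everywhere: concave.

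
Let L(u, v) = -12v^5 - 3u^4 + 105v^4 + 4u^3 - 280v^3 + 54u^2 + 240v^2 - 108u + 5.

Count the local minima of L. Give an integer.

L separates as a function of u plus a function of v, so ∇L=0 decouples.
∂L/∂u = -12(u - 3)(u - 1)(u + 3) = 0 at u ∈ {-3, 1, 3}; ∂L/∂v = -60v(v - 4)(v - 2)(v - 1) = 0 at v ∈ {0, 1, 2, 4}.
The Hessian is diagonal: diag(L_uu, L_vv). Second derivatives: L_uu(-3)=-288, L_uu(1)=96, L_uu(3)=-144; L_vv(0)=480, L_vv(1)=-180, L_vv(2)=240, L_vv(4)=-1440.
Local minima occur where both diagonal entries positive: (1, 0), (1, 2). Count: 2.

2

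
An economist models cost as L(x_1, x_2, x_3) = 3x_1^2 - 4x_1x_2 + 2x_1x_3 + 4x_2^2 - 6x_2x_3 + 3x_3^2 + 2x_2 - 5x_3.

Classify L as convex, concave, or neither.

convex

L is quadratic, so its Hessian is the constant matrix H = [[6, -4, 2], [-4, 8, -6], [2, -6, 6]].
Leading principal minors: 6, 32, 40.
All positive ⇒ H ≻ 0 ⇒ convex.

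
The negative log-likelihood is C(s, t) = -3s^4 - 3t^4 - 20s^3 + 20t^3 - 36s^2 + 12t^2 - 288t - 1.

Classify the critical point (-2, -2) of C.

The mixed partial ∂²C/∂s∂t is 0, so the Hessian at any point is diag(C_ss, C_tt) = diag(-12(3s^2 + 10s + 6), 12(-3t^2 + 10t + 2)).
At (-2, -2): H = diag(24, -360).
The eigenvalues have opposite signs, so H is indefinite: a saddle point.

saddle point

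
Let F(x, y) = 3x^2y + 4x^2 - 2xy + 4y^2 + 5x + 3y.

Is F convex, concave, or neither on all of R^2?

The term 3x^2y is cubic, so the Hessian is not constant.
∂²F/∂x² = 6y + 8, which takes both signs as y varies (negative for sufficiently negative y). A diagonal entry of the Hessian changing sign means the Hessian is neither positive- nor negative-semidefinite on all of R^2.

neither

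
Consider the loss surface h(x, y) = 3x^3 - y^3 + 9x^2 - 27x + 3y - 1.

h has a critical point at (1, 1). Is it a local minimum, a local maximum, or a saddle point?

saddle point

The mixed partial ∂²h/∂x∂y is 0, so the Hessian at any point is diag(h_xx, h_yy) = diag(18(x + 1), -6y).
At (1, 1): H = diag(36, -6).
The eigenvalues have opposite signs, so H is indefinite: a saddle point.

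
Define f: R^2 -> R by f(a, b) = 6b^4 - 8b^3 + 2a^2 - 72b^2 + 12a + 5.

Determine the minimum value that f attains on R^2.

f(a,b) separates as P(a) + Q(b) + 5, so its minimum is min P + min Q + 5.
P'(a) = 4a + 12 vanishes at a ∈ {-3}; Q'(b) = 24b(b - 3)(b + 2) vanishes at b ∈ {-2, 0, 3}.
Local minima of P (where P''>0): P(-3)=-18. Local minima of Q: Q(-2)=-128, Q(3)=-378.
So the global minimum of f is P(-3) + Q(3) + 5 = -18 − 378 + 5 = -391, attained at (-3, 3).

-391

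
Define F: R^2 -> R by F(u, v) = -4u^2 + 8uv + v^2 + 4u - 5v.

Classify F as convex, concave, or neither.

F is quadratic, so its Hessian is the constant matrix H = [[-8, 8], [8, 2]].
det(H) = -80, tr(H) = -6.
det(H) < 0, so H is indefinite: neither convex nor concave.

neither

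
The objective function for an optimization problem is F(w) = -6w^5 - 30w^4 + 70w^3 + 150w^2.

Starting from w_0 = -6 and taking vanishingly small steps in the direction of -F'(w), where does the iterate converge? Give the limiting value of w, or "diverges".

-5

F'(w) = -30w(w - 2)(w + 1)(w + 5), so F'(-6) = -7200.
Gradient descent moves in the -F' direction, i.e. w is increasing.
The nearest critical point in that direction is w = -5, where F'' = 4200 > 0 (a local minimum). The iterate converges there.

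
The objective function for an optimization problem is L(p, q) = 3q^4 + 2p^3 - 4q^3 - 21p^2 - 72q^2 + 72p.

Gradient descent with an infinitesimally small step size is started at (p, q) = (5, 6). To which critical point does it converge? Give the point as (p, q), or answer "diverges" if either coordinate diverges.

L is separable, so gradient descent decouples: p follows -∂L/∂p, q follows -∂L/∂q.
∂L/∂p = 6(p - 4)(p - 3); at p=5 this is 12, so p decreases.
∂L/∂q = 12q(q - 4)(q + 3); at q=6 this is 1296, so q decreases.
p converges to its nearest critical value 4 (a local min of the p-part); q converges to 4. The iterate converges to (4, 4).

(4, 4)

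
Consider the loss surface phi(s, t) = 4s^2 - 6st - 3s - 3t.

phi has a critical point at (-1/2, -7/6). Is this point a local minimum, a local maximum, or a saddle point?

The Hessian of phi is constant: H = [[8, -6], [-6, 0]].
det(H) = 8·0 − (-6)² = -36.
Since det(H) < 0, H is indefinite and the critical point is a saddle point.

saddle point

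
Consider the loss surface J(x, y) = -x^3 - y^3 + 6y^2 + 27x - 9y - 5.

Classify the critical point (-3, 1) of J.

The mixed partial ∂²J/∂x∂y is 0, so the Hessian at any point is diag(J_xx, J_yy) = diag(-6x, 6(-y + 2)).
At (-3, 1): H = diag(18, 6).
Both eigenvalues are positive, so H is positive definite: a local minimum.

local minimum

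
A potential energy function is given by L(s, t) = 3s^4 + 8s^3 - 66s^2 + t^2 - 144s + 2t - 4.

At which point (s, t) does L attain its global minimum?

L(s,t) separates as P(s) + Q(t) − 4, so its minimum is min P + min Q − 4.
P'(s) = 12(s - 3)(s + 1)(s + 4) vanishes at s ∈ {-4, -1, 3}; Q'(t) = 2(t + 1) vanishes at t ∈ {-1}.
Local minima of P (where P''>0): P(-4)=-224, P(3)=-567. Local minima of Q: Q(-1)=-1.
So the global minimum of L is P(3) + Q(-1) − 4 = -567 − 1 − 4 = -572, attained at (3, -1).

(3, -1)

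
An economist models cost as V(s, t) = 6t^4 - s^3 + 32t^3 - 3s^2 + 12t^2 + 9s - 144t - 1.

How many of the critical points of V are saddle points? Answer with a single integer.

3

V separates as a function of s plus a function of t, so ∇V=0 decouples.
∂V/∂s = -3(s - 1)(s + 3) = 0 at s ∈ {-3, 1}; ∂V/∂t = 24(t - 1)(t + 2)(t + 3) = 0 at t ∈ {-3, -2, 1}.
The Hessian is diagonal: diag(V_ss, V_tt). Second derivatives: V_ss(-3)=12, V_ss(1)=-12; V_tt(-3)=96, V_tt(-2)=-72, V_tt(1)=288.
Saddle points occur where the two diagonal entries have opposite signs: (-3, -2), (1, -3), (1, 1). Count: 3.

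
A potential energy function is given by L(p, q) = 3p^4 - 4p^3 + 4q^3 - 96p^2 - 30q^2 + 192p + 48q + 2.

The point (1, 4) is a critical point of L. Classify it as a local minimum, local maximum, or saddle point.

saddle point

The mixed partial ∂²L/∂p∂q is 0, so the Hessian at any point is diag(L_pp, L_qq) = diag(12(3p^2 - 2p - 16), 12(2q - 5)).
At (1, 4): H = diag(-180, 36).
The eigenvalues have opposite signs, so H is indefinite: a saddle point.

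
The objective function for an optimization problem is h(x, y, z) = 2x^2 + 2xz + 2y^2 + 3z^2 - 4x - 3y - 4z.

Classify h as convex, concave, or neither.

convex

h is quadratic, so its Hessian is the constant matrix H = [[4, 0, 2], [0, 4, 0], [2, 0, 6]].
Leading principal minors: 4, 16, 80.
All positive ⇒ H ≻ 0 ⇒ convex.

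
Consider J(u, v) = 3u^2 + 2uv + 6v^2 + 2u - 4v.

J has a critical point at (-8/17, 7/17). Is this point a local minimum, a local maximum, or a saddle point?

The Hessian of J is constant: H = [[6, 2], [2, 12]].
det(H) = 6·12 − 2² = 68.
det(H) > 0 and tr(H) = 18 > 0, so H is positive definite and the point is a local minimum.

local minimum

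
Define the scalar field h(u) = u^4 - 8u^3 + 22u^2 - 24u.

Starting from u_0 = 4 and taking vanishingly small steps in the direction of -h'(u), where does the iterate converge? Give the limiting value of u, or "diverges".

3

h'(u) = 4(u - 3)(u - 2)(u - 1), so h'(4) = 24.
Gradient descent moves in the -h' direction, i.e. u is decreasing.
The nearest critical point in that direction is u = 3, where h'' = 8 > 0 (a local minimum). The iterate converges there.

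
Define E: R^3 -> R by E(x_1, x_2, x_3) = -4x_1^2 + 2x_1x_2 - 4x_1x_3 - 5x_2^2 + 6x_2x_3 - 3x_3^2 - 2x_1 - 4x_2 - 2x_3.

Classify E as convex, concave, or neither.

concave

E is quadratic, so its Hessian is the constant matrix H = [[-8, 2, -4], [2, -10, 6], [-4, 6, -6]].
Leading principal minors: -8, 76, -104.
Signs alternate −, +, − ⇒ H ≺ 0 ⇒ concave.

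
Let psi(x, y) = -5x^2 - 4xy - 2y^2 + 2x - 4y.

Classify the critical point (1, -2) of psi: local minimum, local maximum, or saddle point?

local maximum

The Hessian of psi is constant: H = [[-10, -4], [-4, -4]].
det(H) = (-10)·(-4) − (-4)² = 24.
det(H) > 0 and tr(H) = -14 < 0, so H is negative definite and the point is a local maximum.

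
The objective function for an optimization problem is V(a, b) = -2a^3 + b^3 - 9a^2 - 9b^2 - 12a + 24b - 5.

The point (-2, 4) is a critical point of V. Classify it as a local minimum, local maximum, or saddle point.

local minimum

The mixed partial ∂²V/∂a∂b is 0, so the Hessian at any point is diag(V_aa, V_bb) = diag(-6(2a + 3), 6(b - 3)).
At (-2, 4): H = diag(6, 6).
Both eigenvalues are positive, so H is positive definite: a local minimum.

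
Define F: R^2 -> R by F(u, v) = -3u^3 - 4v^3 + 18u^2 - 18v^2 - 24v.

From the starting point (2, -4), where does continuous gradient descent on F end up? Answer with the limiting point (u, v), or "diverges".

F is separable, so gradient descent decouples: u follows -∂F/∂u, v follows -∂F/∂v.
∂F/∂u = -9u(u - 4); at u=2 this is 36, so u decreases.
∂F/∂v = -12(v + 1)(v + 2); at v=-4 this is -72, so v increases.
u converges to its nearest critical value 0 (a local min of the u-part); v converges to -2. The iterate converges to (0, -2).

(0, -2)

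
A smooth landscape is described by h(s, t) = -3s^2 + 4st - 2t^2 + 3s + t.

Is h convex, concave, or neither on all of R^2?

h is quadratic, so its Hessian is the constant matrix H = [[-6, 4], [4, -4]].
det(H) = 8, tr(H) = -10.
det(H) > 0 and tr(H) < 0, so H is negative definite everywhere: concave.

concave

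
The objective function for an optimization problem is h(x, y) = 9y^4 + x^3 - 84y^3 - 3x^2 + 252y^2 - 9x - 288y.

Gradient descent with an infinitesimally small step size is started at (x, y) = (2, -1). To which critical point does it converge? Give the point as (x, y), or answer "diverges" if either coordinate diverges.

h is separable, so gradient descent decouples: x follows -∂h/∂x, y follows -∂h/∂y.
∂h/∂x = 3(x - 3)(x + 1); at x=2 this is -9, so x increases.
∂h/∂y = 36(y - 4)(y - 2)(y - 1); at y=-1 this is -1080, so y increases.
x converges to its nearest critical value 3 (a local min of the x-part); y converges to 1. The iterate converges to (3, 1).

(3, 1)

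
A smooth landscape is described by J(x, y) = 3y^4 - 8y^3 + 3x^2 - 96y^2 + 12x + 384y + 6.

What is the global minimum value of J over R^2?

J(x,y) separates as P(x) + Q(y) + 6, so its minimum is min P + min Q + 6.
P'(x) = 6x + 12 vanishes at x ∈ {-2}; Q'(y) = 12(y - 4)(y - 2)(y + 4) vanishes at y ∈ {-4, 2, 4}.
Local minima of P (where P''>0): P(-2)=-12. Local minima of Q: Q(-4)=-1792, Q(4)=256.
So the global minimum of J is P(-2) + Q(-4) + 6 = -12 − 1792 + 6 = -1798, attained at (-2, -4).

-1798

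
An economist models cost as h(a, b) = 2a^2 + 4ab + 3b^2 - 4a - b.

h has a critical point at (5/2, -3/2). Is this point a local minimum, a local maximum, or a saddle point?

local minimum

The Hessian of h is constant: H = [[4, 4], [4, 6]].
det(H) = 4·6 − 4² = 8.
det(H) > 0 and tr(H) = 10 > 0, so H is positive definite and the point is a local minimum.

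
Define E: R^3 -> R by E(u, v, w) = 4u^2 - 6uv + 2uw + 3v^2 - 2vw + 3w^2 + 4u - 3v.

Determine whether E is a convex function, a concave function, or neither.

E is quadratic, so its Hessian is the constant matrix H = [[8, -6, 2], [-6, 6, -2], [2, -2, 6]].
Leading principal minors: 8, 12, 64.
All positive ⇒ H ≻ 0 ⇒ convex.

convex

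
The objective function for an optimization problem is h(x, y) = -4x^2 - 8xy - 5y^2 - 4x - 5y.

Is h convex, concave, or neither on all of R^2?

concave

h is quadratic, so its Hessian is the constant matrix H = [[-8, -8], [-8, -10]].
det(H) = 16, tr(H) = -18.
det(H) > 0 and tr(H) < 0, so H is negative definite everywhere: concave.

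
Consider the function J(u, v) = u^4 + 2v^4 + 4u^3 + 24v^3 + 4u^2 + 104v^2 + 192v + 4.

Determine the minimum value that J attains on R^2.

-124

J(u,v) separates as P(u) + Q(v) + 4, so its minimum is min P + min Q + 4.
P'(u) = 4u(u + 1)(u + 2) vanishes at u ∈ {-2, -1, 0}; Q'(v) = 8(v + 2)(v + 3)(v + 4) vanishes at v ∈ {-4, -3, -2}.
Local minima of P (where P''>0): P(-2)=0, P(0)=0. Local minima of Q: Q(-4)=-128, Q(-2)=-128.
So the global minimum of J is P(-2) + Q(-4) + 4 = 0 − 128 + 4 = -124, attained at (-2, -4).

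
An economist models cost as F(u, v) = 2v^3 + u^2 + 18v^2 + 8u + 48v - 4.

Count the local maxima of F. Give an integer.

0

F separates as a function of u plus a function of v, so ∇F=0 decouples.
∂F/∂u = 2(u + 4) = 0 at u ∈ {-4}; ∂F/∂v = 6(v + 2)(v + 4) = 0 at v ∈ {-4, -2}.
The Hessian is diagonal: diag(F_uu, F_vv). Second derivatives: F_uu(-4)=2; F_vv(-4)=-12, F_vv(-2)=12.
Local maxima occur where both diagonal entries negative: none. Count: 0.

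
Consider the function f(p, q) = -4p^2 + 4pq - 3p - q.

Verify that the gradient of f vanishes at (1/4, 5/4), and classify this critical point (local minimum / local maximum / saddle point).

∇f = (-8p + 4q - 3, 4p - 1); substituting (1/4, 5/4) gives ∇f = (0, 0), so (1/4, 5/4) is indeed a critical point.
The Hessian of f is constant: H = [[-8, 4], [4, 0]].
det(H) = (-8)·0 − 4² = -16.
Since det(H) < 0, H is indefinite and the critical point is a saddle point.

saddle point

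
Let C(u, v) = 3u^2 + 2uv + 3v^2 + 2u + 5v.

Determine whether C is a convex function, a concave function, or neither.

convex

C is quadratic, so its Hessian is the constant matrix H = [[6, 2], [2, 6]].
det(H) = 32, tr(H) = 12.
det(H) > 0 and tr(H) > 0, so H is positive definite everywhere: convex.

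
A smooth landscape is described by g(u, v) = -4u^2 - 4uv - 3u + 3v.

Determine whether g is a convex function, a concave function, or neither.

neither

g is quadratic, so its Hessian is the constant matrix H = [[-8, -4], [-4, 0]].
det(H) = -16, tr(H) = -8.
det(H) < 0, so H is indefinite: neither convex nor concave.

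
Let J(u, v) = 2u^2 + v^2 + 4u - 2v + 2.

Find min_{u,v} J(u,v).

-1

J(u,v) separates as P(u) + Q(v) + 2, so its minimum is min P + min Q + 2.
P'(u) = 4u + 4 vanishes at u ∈ {-1}; Q'(v) = 2v - 2 vanishes at v ∈ {1}.
Local minima of P (where P''>0): P(-1)=-2. Local minima of Q: Q(1)=-1.
So the global minimum of J is P(-1) + Q(1) + 2 = -2 − 1 + 2 = -1, attained at (-1, 1).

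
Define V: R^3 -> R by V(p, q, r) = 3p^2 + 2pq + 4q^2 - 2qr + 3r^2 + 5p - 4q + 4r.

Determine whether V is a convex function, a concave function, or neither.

convex

V is quadratic, so its Hessian is the constant matrix H = [[6, 2, 0], [2, 8, -2], [0, -2, 6]].
Leading principal minors: 6, 44, 240.
All positive ⇒ H ≻ 0 ⇒ convex.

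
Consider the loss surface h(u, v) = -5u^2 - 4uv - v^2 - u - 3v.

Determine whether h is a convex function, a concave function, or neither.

concave

h is quadratic, so its Hessian is the constant matrix H = [[-10, -4], [-4, -2]].
det(H) = 4, tr(H) = -12.
det(H) > 0 and tr(H) < 0, so H is negative definite everywhere: concave.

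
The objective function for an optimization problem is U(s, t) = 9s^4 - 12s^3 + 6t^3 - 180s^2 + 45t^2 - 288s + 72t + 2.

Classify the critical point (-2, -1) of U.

The mixed partial ∂²U/∂s∂t is 0, so the Hessian at any point is diag(U_ss, U_tt) = diag(36(3s^2 - 2s - 10), 18(2t + 5)).
At (-2, -1): H = diag(216, 54).
Both eigenvalues are positive, so H is positive definite: a local minimum.

local minimum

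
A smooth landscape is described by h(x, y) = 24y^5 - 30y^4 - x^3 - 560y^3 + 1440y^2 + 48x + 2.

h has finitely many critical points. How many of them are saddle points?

h separates as a function of x plus a function of y, so ∇h=0 decouples.
∂h/∂x = -3(x - 4)(x + 4) = 0 at x ∈ {-4, 4}; ∂h/∂y = 120y(y - 3)(y - 2)(y + 4) = 0 at y ∈ {-4, 0, 2, 3}.
The Hessian is diagonal: diag(h_xx, h_yy). Second derivatives: h_xx(-4)=24, h_xx(4)=-24; h_yy(-4)=-20160, h_yy(0)=2880, h_yy(2)=-1440, h_yy(3)=2520.
Saddle points occur where the two diagonal entries have opposite signs: (-4, -4), (-4, 2), (4, 0), (4, 3). Count: 4.

4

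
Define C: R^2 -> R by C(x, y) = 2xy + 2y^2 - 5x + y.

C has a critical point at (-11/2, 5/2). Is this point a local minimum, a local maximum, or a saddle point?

The Hessian of C is constant: H = [[0, 2], [2, 4]].
det(H) = 0·4 − 2² = -4.
Since det(H) < 0, H is indefinite and the critical point is a saddle point.

saddle point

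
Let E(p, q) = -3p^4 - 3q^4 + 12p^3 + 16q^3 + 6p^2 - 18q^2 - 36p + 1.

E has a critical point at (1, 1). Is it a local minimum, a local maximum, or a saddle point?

The mixed partial ∂²E/∂p∂q is 0, so the Hessian at any point is diag(E_pp, E_qq) = diag(12(-3p^2 + 6p + 1), 12(-3q^2 + 8q - 3)).
At (1, 1): H = diag(48, 24).
Both eigenvalues are positive, so H is positive definite: a local minimum.

local minimum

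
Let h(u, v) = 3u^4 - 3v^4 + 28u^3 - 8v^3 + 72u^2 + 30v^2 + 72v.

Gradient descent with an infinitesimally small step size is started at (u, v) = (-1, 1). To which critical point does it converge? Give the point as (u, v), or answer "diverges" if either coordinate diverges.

(0, -1)

h is separable, so gradient descent decouples: u follows -∂h/∂u, v follows -∂h/∂v.
∂h/∂u = 12u(u + 3)(u + 4); at u=-1 this is -72, so u increases.
∂h/∂v = -12(v - 2)(v + 1)(v + 3); at v=1 this is 96, so v decreases.
u converges to its nearest critical value 0 (a local min of the u-part); v converges to -1. The iterate converges to (0, -1).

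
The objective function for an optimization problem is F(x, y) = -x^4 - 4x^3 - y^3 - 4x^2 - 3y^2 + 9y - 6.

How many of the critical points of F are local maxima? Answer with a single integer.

2

F separates as a function of x plus a function of y, so ∇F=0 decouples.
∂F/∂x = -4x(x + 1)(x + 2) = 0 at x ∈ {-2, -1, 0}; ∂F/∂y = -3(y - 1)(y + 3) = 0 at y ∈ {-3, 1}.
The Hessian is diagonal: diag(F_xx, F_yy). Second derivatives: F_xx(-2)=-8, F_xx(-1)=4, F_xx(0)=-8; F_yy(-3)=12, F_yy(1)=-12.
Local maxima occur where both diagonal entries negative: (-2, 1), (0, 1). Count: 2.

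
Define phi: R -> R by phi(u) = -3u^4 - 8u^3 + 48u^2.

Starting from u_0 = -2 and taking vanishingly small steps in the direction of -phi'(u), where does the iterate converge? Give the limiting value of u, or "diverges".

phi'(u) = -12u(u - 2)(u + 4), so phi'(-2) = -192.
Gradient descent moves in the -phi' direction, i.e. u is increasing.
The nearest critical point in that direction is u = 0, where phi'' = 96 > 0 (a local minimum). The iterate converges there.

0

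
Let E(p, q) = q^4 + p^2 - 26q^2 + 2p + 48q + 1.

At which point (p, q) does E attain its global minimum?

(-1, -4)

E(p,q) separates as A(p) + B(q) + 1, so its minimum is min A + min B + 1.
A'(p) = 2p + 2 vanishes at p ∈ {-1}; B'(q) = 4(q - 3)(q - 1)(q + 4) vanishes at q ∈ {-4, 1, 3}.
Local minima of A (where A''>0): A(-1)=-1. Local minima of B: B(-4)=-352, B(3)=-9.
So the global minimum of E is A(-1) + B(-4) + 1 = -1 − 352 + 1 = -352, attained at (-1, -4).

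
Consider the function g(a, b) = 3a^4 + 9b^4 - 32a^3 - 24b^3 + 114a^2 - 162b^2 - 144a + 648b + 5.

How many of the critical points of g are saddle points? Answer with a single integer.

4

g separates as a function of a plus a function of b, so ∇g=0 decouples.
∂g/∂a = 12(a - 4)(a - 3)(a - 1) = 0 at a ∈ {1, 3, 4}; ∂g/∂b = 36(b - 3)(b - 2)(b + 3) = 0 at b ∈ {-3, 2, 3}.
The Hessian is diagonal: diag(g_aa, g_bb). Second derivatives: g_aa(1)=72, g_aa(3)=-24, g_aa(4)=36; g_bb(-3)=1080, g_bb(2)=-180, g_bb(3)=216.
Saddle points occur where the two diagonal entries have opposite signs: (1, 2), (3, -3), (3, 3), (4, 2). Count: 4.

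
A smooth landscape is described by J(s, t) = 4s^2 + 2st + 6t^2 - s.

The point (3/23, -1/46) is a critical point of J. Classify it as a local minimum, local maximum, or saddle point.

local minimum

The Hessian of J is constant: H = [[8, 2], [2, 12]].
det(H) = 8·12 − 2² = 92.
det(H) > 0 and tr(H) = 20 > 0, so H is positive definite and the point is a local minimum.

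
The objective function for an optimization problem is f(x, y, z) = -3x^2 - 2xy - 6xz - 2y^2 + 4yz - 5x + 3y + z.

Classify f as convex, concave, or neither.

neither

f is quadratic, so its Hessian is the constant matrix H = [[-6, -2, -6], [-2, -4, 4], [-6, 4, 0]].
Leading principal minors: -6, 20, 336.
Neither pattern holds ⇒ H is indefinite ⇒ neither convex nor concave.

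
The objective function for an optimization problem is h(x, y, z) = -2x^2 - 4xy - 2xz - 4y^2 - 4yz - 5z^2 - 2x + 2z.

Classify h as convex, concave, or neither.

concave

h is quadratic, so its Hessian is the constant matrix H = [[-4, -4, -2], [-4, -8, -4], [-2, -4, -10]].
Leading principal minors: -4, 16, -128.
Signs alternate −, +, − ⇒ H ≺ 0 ⇒ concave.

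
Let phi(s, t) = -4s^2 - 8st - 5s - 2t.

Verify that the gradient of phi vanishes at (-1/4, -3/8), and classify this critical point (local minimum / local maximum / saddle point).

saddle point

∇phi = (-8s - 8t - 5, -8s - 2); substituting (-1/4, -3/8) gives ∇phi = (0, 0), so (-1/4, -3/8) is indeed a critical point.
The Hessian of phi is constant: H = [[-8, -8], [-8, 0]].
det(H) = (-8)·0 − (-8)² = -64.
Since det(H) < 0, H is indefinite and the critical point is a saddle point.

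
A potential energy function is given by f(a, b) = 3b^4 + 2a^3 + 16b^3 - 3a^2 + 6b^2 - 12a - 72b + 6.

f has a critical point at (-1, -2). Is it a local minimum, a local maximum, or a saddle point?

local maximum

The mixed partial ∂²f/∂a∂b is 0, so the Hessian at any point is diag(f_aa, f_bb) = diag(6(2a - 1), 12(3b^2 + 8b + 1)).
At (-1, -2): H = diag(-18, -36).
Both eigenvalues are negative, so H is negative definite: a local maximum.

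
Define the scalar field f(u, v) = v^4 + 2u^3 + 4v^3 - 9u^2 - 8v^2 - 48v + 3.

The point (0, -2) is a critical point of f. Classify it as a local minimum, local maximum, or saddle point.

local maximum

The mixed partial ∂²f/∂u∂v is 0, so the Hessian at any point is diag(f_uu, f_vv) = diag(6(2u - 3), 4(3v^2 + 6v - 4)).
At (0, -2): H = diag(-18, -16).
Both eigenvalues are negative, so H is negative definite: a local maximum.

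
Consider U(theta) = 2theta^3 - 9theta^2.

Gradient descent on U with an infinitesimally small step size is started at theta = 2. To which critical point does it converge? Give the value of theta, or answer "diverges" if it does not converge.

3

U'(theta) = 6theta(theta - 3), so U'(2) = -12.
Gradient descent moves in the -U' direction, i.e. theta is increasing.
The nearest critical point in that direction is theta = 3, where U'' = 18 > 0 (a local minimum). The iterate converges there.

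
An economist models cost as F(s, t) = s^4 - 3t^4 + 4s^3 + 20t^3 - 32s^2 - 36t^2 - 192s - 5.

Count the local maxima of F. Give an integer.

F separates as a function of s plus a function of t, so ∇F=0 decouples.
∂F/∂s = 4(s - 4)(s + 3)(s + 4) = 0 at s ∈ {-4, -3, 4}; ∂F/∂t = -12t(t - 3)(t - 2) = 0 at t ∈ {0, 2, 3}.
The Hessian is diagonal: diag(F_ss, F_tt). Second derivatives: F_ss(-4)=32, F_ss(-3)=-28, F_ss(4)=224; F_tt(0)=-72, F_tt(2)=24, F_tt(3)=-36.
Local maxima occur where both diagonal entries negative: (-3, 0), (-3, 3). Count: 2.

2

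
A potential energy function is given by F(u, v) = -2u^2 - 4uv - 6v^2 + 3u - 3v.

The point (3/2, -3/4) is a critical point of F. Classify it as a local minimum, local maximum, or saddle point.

The Hessian of F is constant: H = [[-4, -4], [-4, -12]].
det(H) = (-4)·(-12) − (-4)² = 32.
det(H) > 0 and tr(H) = -16 < 0, so H is negative definite and the point is a local maximum.

local maximum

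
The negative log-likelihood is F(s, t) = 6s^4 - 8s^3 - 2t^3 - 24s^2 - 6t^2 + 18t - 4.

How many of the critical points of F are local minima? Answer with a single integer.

F separates as a function of s plus a function of t, so ∇F=0 decouples.
∂F/∂s = 24s(s - 2)(s + 1) = 0 at s ∈ {-1, 0, 2}; ∂F/∂t = -6(t - 1)(t + 3) = 0 at t ∈ {-3, 1}.
The Hessian is diagonal: diag(F_ss, F_tt). Second derivatives: F_ss(-1)=72, F_ss(0)=-48, F_ss(2)=144; F_tt(-3)=24, F_tt(1)=-24.
Local minima occur where both diagonal entries positive: (-1, -3), (2, -3). Count: 2.

2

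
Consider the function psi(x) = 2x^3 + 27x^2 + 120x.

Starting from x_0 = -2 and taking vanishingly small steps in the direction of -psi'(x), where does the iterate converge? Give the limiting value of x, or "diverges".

psi'(x) = 6(x + 4)(x + 5), so psi'(-2) = 36.
Gradient descent moves in the -psi' direction, i.e. x is decreasing.
The nearest critical point in that direction is x = -4, where psi'' = 6 > 0 (a local minimum). The iterate converges there.

-4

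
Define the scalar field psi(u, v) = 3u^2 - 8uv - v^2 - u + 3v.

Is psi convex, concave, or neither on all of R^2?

psi is quadratic, so its Hessian is the constant matrix H = [[6, -8], [-8, -2]].
det(H) = -76, tr(H) = 4.
det(H) < 0, so H is indefinite: neither convex nor concave.

neither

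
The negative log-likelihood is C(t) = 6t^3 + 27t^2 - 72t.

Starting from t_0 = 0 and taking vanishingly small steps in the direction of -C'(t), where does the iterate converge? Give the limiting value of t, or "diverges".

C'(t) = 18(t - 1)(t + 4), so C'(0) = -72.
Gradient descent moves in the -C' direction, i.e. t is increasing.
The nearest critical point in that direction is t = 1, where C'' = 90 > 0 (a local minimum). The iterate converges there.

1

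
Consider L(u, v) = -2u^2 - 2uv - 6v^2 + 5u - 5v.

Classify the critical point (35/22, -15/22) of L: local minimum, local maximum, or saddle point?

The Hessian of L is constant: H = [[-4, -2], [-2, -12]].
det(H) = (-4)·(-12) − (-2)² = 44.
det(H) > 0 and tr(H) = -16 < 0, so H is negative definite and the point is a local maximum.

local maximum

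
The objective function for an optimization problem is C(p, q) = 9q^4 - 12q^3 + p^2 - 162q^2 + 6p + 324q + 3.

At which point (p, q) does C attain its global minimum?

C(p,q) separates as A(p) + B(q) + 3, so its minimum is min A + min B + 3.
A'(p) = 2p + 6 vanishes at p ∈ {-3}; B'(q) = 36(q - 3)(q - 1)(q + 3) vanishes at q ∈ {-3, 1, 3}.
Local minima of A (where A''>0): A(-3)=-9. Local minima of B: B(-3)=-1377, B(3)=-81.
So the global minimum of C is A(-3) + B(-3) + 3 = -9 − 1377 + 3 = -1383, attained at (-3, -3).

(-3, -3)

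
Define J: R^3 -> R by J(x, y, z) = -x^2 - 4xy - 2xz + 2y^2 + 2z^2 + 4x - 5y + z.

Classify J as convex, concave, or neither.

neither

J is quadratic, so its Hessian is the constant matrix H = [[-2, -4, -2], [-4, 4, 0], [-2, 0, 4]].
Leading principal minors: -2, -24, -112.
Neither pattern holds ⇒ H is indefinite ⇒ neither convex nor concave.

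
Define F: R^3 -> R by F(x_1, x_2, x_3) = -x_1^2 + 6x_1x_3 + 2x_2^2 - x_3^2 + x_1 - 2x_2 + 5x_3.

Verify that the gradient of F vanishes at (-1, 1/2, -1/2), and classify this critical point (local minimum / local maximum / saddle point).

∇F = (-2x_1 + 6x_3 + 1, 4x_2 - 2, 6x_1 - 2x_3 + 5); substituting (-1, 1/2, -1/2) gives ∇F = (0, 0, 0), so (-1, 1/2, -1/2) is indeed a critical point.
The Hessian is constant: H = [[-2, 0, 6], [0, 4, 0], [6, 0, -2]].
Leading principal minors: Δ₁ = -2, Δ₂ = -8, Δ₃ = -128.
The minors fit neither the all-positive nor the alternating-sign pattern, so H is indefinite: a saddle point.

saddle point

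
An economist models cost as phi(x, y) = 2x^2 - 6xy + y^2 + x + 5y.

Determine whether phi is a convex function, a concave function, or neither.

neither

phi is quadratic, so its Hessian is the constant matrix H = [[4, -6], [-6, 2]].
det(H) = -28, tr(H) = 6.
det(H) < 0, so H is indefinite: neither convex nor concave.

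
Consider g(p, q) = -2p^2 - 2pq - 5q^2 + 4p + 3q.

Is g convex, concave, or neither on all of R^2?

g is quadratic, so its Hessian is the constant matrix H = [[-4, -2], [-2, -10]].
det(H) = 36, tr(H) = -14.
det(H) > 0 and tr(H) < 0, so H is negative definite everywhere: concave.

concave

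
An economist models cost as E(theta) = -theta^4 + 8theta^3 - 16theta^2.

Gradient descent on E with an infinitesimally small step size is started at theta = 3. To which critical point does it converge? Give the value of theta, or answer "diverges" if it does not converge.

E'(theta) = -4theta(theta - 4)(theta - 2), so E'(3) = 12.
Gradient descent moves in the -E' direction, i.e. theta is decreasing.
The nearest critical point in that direction is theta = 2, where E'' = 16 > 0 (a local minimum). The iterate converges there.

2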